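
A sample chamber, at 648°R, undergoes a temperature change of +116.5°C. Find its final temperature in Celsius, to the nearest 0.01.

Initial temperature in Celsius: (648 - 491.67) × 5/9 = 86.8500°C.
Final Celsius temperature: 86.8500 + 116.5000 = 203.3500°C.

203.35°C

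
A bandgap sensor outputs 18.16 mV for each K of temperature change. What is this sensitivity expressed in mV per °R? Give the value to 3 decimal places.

10.089 mV per °R

Since only a temperature interval is involved, the additive offset between the scales drops out.
A change of 1°R is a change of 5/9 K, so per °R the value is 18.16 × 5/9 = 10.089.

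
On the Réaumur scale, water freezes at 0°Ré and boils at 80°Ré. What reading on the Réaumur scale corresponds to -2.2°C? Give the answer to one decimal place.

Linearly onto the Réaumur scale: 0 + (-2.2000 / 100) × (80 - 0) = -1.8°Ré.

-1.8°Ré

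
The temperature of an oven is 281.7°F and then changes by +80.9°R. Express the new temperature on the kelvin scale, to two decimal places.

456.82 K

Initial temperature in Celsius: (281.7 - 32) × 5/9 = 138.7222°C.
The 80.9°R change is an interval, so only the factor 5/9 applies: +80.9 × 5/9 = +44.9444°C.
Final Celsius temperature: 138.7222 + 44.9444 = 183.6667°C.
In kelvin: 183.6667 + 273.15 = 456.82 K.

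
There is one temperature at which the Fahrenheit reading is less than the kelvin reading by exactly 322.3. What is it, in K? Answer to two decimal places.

Let K be the kelvin reading. The Fahrenheit reading is F = 1.8·K - 459.67.
Require F - K = -322.3: (0.8)·K - 459.67 = -322.3.
K = (-322.3 + 459.67) / (0.8) = 171.71.

171.71 K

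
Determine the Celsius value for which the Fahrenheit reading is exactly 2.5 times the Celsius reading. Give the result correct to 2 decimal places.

45.71°C

Let C be the Celsius reading. The Fahrenheit reading is F = 1.8·C + 32.
Require F = 2.5·C: 1.8·C + 32 = 2.5·C.
(-0.7)·C = -32  ⇒  C = 45.71.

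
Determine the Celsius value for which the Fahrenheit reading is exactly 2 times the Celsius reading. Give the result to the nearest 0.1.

Let C be the Celsius reading. The Fahrenheit reading is F = 1.8·C + 32.
Require F = 2·C: 1.8·C + 32 = 2·C.
(-0.2)·C = -32  ⇒  C = 160.0.

160.0°C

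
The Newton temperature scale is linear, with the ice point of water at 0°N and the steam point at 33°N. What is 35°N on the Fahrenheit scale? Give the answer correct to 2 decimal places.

Linear interpolation between the fixed points: C = (35 - 0) × 100 / (33 - 0) = 106.0606°C.
Then 106.0606 × 1.8 + 32 = 222.91°F.

222.91°F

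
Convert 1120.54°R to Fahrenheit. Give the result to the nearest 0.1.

In Celsius: (1120.54 - 491.67) × 5/9 = 349.3722°C.
In Fahrenheit: 349.3722 × 1.8 + 32 = 660.9°F.

660.9°F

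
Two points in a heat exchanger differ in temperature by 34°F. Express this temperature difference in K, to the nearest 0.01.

An interval of 1°F corresponds to 5/9 K.
34 × 5/9 = 18.89.

18.89 K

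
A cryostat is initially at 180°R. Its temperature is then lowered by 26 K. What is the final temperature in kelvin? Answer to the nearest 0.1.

Initial temperature in Celsius: (180 - 491.67) × 5/9 = -173.1500°C.
The 26 K change is an interval; Kelvin and Celsius degrees are the same size, so ΔC = -26°C.
Final Celsius temperature: -173.1500 - 26.0000 = -199.1500°C.
In kelvin: -199.1500 + 273.15 = 74.0 K.

74.0 K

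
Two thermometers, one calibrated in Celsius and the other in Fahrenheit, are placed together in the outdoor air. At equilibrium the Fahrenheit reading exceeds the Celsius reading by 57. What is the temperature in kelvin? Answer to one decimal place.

Let x be the Celsius reading; then the Fahrenheit reading is 1.8·x + 32.
(1.8·x + 32) - x = 57  ⇒  (0.8)·x = 25  ⇒  x = 31.2500°C.
In kelvin: 31.2500 + 273.15 = 304.4 K.

304.4 K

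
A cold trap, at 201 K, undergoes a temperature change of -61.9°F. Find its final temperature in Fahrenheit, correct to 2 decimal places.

Initial temperature in Celsius: 201 - 273.15 = -72.1500°C.
The 61.9°F change is an interval, so only the factor 5/9 applies: -61.9 × 5/9 = -34.3889°C.
Final Celsius temperature: -72.1500 - 34.3889 = -106.5389°C.
In Fahrenheit: -106.5389 × 1.8 + 32 = -159.77°F.

-159.77°F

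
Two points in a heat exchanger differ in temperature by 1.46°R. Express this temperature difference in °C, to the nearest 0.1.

0.8°C

Only the scale ratio 5/9 matters for a change in temperature.
1.46 × 5/9 = 0.8.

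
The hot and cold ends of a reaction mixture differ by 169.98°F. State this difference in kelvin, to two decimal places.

For a temperature interval the offset drops out; only the factor 5/9 applies.
169.98 × 5/9 = 94.43.

94.43 K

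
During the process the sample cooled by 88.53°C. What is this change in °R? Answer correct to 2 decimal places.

An interval of 1°C corresponds to 1.8°R.
88.53 × 1.8 = 159.35.

159.35°R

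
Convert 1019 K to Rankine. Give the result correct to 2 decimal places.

1834.20°R

In Celsius: 1019 - 273.15 = 745.8500°C.
In Rankine: 745.8500 × 1.8 + 491.67 = 1834.20°R.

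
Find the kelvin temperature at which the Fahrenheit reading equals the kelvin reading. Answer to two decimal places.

Let K be the kelvin reading. The Fahrenheit reading is F = 1.8·K - 459.67.
Set F = K: 1.8·K - 459.67 = K.
(0.8)·K = 459.67  ⇒  K = 574.59.

574.59 K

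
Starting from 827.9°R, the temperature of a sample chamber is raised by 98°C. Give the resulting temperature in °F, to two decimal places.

544.63°F

Initial temperature in Celsius: (827.9 - 491.67) × 5/9 = 186.7944°C.
Final Celsius temperature: 186.7944 + 98.0000 = 284.7944°C.
In Fahrenheit: 284.7944 × 1.8 + 32 = 544.63°F.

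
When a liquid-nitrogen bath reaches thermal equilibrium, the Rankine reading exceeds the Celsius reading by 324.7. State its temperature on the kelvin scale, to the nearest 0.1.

Let x be the Rankine reading; then the Celsius reading is 5/9·x - 273.15.
(5/9·x - 273.15) - x = -324.7  ⇒  (-4/9)·x = -51.55  ⇒  x = 115.9875°R.
In Celsius: (115.9875 - 491.67) × 5/9 = -208.7125°C.
In kelvin: -208.7125 + 273.15 = 64.4 K.

64.4 K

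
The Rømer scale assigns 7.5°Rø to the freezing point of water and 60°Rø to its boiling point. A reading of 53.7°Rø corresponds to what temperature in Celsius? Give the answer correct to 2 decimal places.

Linear interpolation between the fixed points: C = (53.7 - 7.5) × 100 / (60 - 7.5) = 88.0000°C.

88.00°C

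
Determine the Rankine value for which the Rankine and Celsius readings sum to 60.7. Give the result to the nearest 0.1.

Let R be the Rankine reading. The Celsius reading is C = 5/9·R - 273.15.
Require R + C = 60.7: (14/9)·R - 273.15 = 60.7.
R = (60.7 + 273.15) / (14/9) = 214.6.

214.6°R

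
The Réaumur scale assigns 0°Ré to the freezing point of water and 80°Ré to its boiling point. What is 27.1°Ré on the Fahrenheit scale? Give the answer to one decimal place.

Linear interpolation between the fixed points: C = (27.1 - 0) × 100 / (80 - 0) = 33.8750°C.
Then 33.8750 × 1.8 + 32 = 93.0°F.

93.0°F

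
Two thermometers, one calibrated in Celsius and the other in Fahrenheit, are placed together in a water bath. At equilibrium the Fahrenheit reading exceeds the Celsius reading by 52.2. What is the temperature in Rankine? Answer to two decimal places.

Let x be the Celsius reading; then the Fahrenheit reading is 1.8·x + 32.
(1.8·x + 32) - x = 52.2  ⇒  (0.8)·x = 20.2  ⇒  x = 25.2500°C.
In Rankine: 25.2500 × 1.8 + 491.67 = 537.12°R.

537.12°R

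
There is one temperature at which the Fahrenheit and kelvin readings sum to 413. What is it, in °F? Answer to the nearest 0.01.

Let F be the Fahrenheit reading. The kelvin reading is K = 5/9·F + 255.372.
Require F + K = 413: (14/9)·F + 255.372 = 413.
F = (413 - 255.372) / (14/9) = 101.33.

101.33°F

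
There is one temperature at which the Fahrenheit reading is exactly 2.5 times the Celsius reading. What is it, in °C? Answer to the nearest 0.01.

Let C be the Celsius reading. The Fahrenheit reading is F = 1.8·C + 32.
Require F = 2.5·C: 1.8·C + 32 = 2.5·C.
(-0.7)·C = -32  ⇒  C = 45.71.

45.71°C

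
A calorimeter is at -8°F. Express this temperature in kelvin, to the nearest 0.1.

250.9 K

In Celsius: (-8 - 32) × 5/9 = -22.2222°C.
In kelvin: -22.2222 + 273.15 = 250.9 K.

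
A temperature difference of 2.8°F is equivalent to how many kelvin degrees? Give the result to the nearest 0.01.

For a temperature interval the offset drops out; only the factor 5/9 applies.
2.8 × 5/9 = 1.56.

1.56 K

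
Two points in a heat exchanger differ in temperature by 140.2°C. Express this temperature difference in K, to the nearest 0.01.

Celsius and kelvin degrees are the same size, so the interval is unchanged: 140.20.

140.20 K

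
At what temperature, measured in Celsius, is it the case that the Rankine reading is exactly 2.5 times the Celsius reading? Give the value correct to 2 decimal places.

702.39°C

Let C be the Celsius reading. The Rankine reading is R = 1.8·C + 491.67.
Require R = 2.5·C: 1.8·C + 491.67 = 2.5·C.
(-0.7)·C = -491.67  ⇒  C = 702.39.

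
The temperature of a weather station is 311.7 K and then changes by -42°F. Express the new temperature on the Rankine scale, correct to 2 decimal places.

Initial temperature in Celsius: 311.7 - 273.15 = 38.5500°C.
The 42°F change is an interval, so only the factor 5/9 applies: -42 × 5/9 = -23.3333°C.
Final Celsius temperature: 38.5500 - 23.3333 = 15.2167°C.
In Rankine: 15.2167 × 1.8 + 491.67 = 519.06°R.

519.06°R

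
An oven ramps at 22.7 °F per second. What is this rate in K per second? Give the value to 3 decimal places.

The quantity depends on a temperature interval, so only the ratio of degree sizes applies; the offset between the scales is irrelevant.
A change of 1°F is a change of 5/9 K, so 22.7 × 5/9 = 12.611.

12.611 K/second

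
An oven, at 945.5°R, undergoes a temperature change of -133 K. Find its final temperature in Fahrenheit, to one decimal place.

246.4°F

Initial temperature in Celsius: (945.5 - 491.67) × 5/9 = 252.1278°C.
The 133 K change is an interval; Kelvin and Celsius degrees are the same size, so ΔC = -133°C.
Final Celsius temperature: 252.1278 - 133.0000 = 119.1278°C.
In Fahrenheit: 119.1278 × 1.8 + 32 = 246.4°F.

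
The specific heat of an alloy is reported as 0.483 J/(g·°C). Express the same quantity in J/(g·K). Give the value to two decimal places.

Since only a temperature interval is involved, the additive offset between the scales drops out.
A change of 1 K is a change of 1°C, so per K the value is 0.483 × 1 = 0.48.

0.48 J/(g·K)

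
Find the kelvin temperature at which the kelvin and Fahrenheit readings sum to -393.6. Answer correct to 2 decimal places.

23.60 K

Let K be the kelvin reading. The Fahrenheit reading is F = 1.8·K - 459.67.
Require K + F = -393.6: (2.8)·K - 459.67 = -393.6.
K = (-393.6 + 459.67) / (2.8) = 23.60.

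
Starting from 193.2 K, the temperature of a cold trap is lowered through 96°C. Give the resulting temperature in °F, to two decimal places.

Initial temperature in Celsius: 193.2 - 273.15 = -79.9500°C.
Final Celsius temperature: -79.9500 - 96.0000 = -175.9500°C.
In Fahrenheit: -175.9500 × 1.8 + 32 = -284.71°F.

-284.71°F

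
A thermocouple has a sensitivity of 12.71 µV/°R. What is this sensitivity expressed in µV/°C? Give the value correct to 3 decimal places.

Since only a temperature interval is involved, the additive offset between the scales drops out.
A change of 1°C is a change of 1.8°R, so per °C the value is 12.71 × 1.8 = 22.878.

22.878 µV/°C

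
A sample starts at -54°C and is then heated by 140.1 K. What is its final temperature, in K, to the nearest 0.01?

The 140.1 K change is an interval; Kelvin and Celsius degrees are the same size, so ΔC = +140.1°C.
Final Celsius temperature: -54.0000 + 140.1000 = 86.1000°C.
In kelvin: 86.1000 + 273.15 = 359.25 K.

359.25 K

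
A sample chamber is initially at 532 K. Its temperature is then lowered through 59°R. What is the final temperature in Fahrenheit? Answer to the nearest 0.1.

438.9°F

Initial temperature in Celsius: 532 - 273.15 = 258.8500°C.
The 59°R change is an interval, so only the factor 5/9 applies: -59 × 5/9 = -32.7778°C.
Final Celsius temperature: 258.8500 - 32.7778 = 226.0722°C.
In Fahrenheit: 226.0722 × 1.8 + 32 = 438.9°F.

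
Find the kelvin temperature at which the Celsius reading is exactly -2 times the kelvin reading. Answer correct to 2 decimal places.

91.05 K

Let K be the kelvin reading. The Celsius reading is C = 1·K - 273.15.
Require C = -2·K: 1·K - 273.15 = -2·K.
(3)·K = 273.15  ⇒  K = 91.05.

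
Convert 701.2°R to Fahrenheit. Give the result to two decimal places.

In Celsius: (701.2 - 491.67) × 5/9 = 116.4056°C.
In Fahrenheit: 116.4056 × 1.8 + 32 = 241.53°F.

241.53°F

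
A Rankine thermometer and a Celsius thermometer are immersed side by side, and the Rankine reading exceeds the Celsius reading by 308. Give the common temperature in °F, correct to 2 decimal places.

-381.26°F

Let x be the Rankine reading; then the Celsius reading is 5/9·x - 273.15.
(5/9·x - 273.15) - x = -308  ⇒  (-4/9)·x = -34.85  ⇒  x = 78.4125°R.
In Celsius: (78.4125 - 491.67) × 5/9 = -229.5875°C.
In Fahrenheit: -229.5875 × 1.8 + 32 = -381.26°F.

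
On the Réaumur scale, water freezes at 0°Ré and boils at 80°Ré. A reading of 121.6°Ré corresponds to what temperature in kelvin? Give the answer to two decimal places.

425.15 K

Linear interpolation between the fixed points: C = (121.6 - 0) × 100 / (80 - 0) = 152.0000°C.
Then 152.0000 + 273.15 = 425.15 K.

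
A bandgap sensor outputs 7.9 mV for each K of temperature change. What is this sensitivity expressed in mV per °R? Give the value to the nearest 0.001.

4.389 mV per °R

The quantity depends on a temperature interval, so only the ratio of degree sizes applies; the offset between the scales is irrelevant.
A change of 1°R is a change of 5/9 K, so per °R the value is 7.9 × 5/9 = 4.389.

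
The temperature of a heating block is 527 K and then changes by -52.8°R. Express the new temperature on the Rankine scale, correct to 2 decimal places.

Initial temperature in Celsius: 527 - 273.15 = 253.8500°C.
The 52.8°R change is an interval, so only the factor 5/9 applies: -52.8 × 5/9 = -29.3333°C.
Final Celsius temperature: 253.8500 - 29.3333 = 224.5167°C.
In Rankine: 224.5167 × 1.8 + 491.67 = 895.80°R.

895.80°R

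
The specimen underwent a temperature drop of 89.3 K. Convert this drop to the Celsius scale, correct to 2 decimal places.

Kelvin and Celsius degrees are the same size, so the interval is unchanged: 89.30.

89.30°C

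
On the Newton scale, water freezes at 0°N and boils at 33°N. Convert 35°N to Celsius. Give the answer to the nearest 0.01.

106.06°C

Linear interpolation between the fixed points: C = (35 - 0) × 100 / (33 - 0) = 106.0606°C.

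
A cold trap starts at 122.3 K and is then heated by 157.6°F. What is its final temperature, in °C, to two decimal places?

Initial temperature in Celsius: 122.3 - 273.15 = -150.8500°C.
The 157.6°F change is an interval, so only the factor 5/9 applies: +157.6 × 5/9 = +87.5556°C.
Final Celsius temperature: -150.8500 + 87.5556 = -63.2944°C.

-63.29°C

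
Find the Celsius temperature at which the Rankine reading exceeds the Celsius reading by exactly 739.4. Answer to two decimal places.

309.66°C

Let C be the Celsius reading. The Rankine reading is R = 1.8·C + 491.67.
Require R - C = 739.4: (0.8)·C + 491.67 = 739.4.
C = (739.4 - 491.67) / (0.8) = 309.66.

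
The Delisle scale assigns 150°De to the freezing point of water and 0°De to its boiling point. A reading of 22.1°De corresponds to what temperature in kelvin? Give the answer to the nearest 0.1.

358.4 K

Linear interpolation between the fixed points: C = (22.1 - 150) × 100 / (0 - 150) = 85.2667°C.
Then 85.2667 + 273.15 = 358.4 K.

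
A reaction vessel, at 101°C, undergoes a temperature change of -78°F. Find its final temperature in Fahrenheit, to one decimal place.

135.8°F

The 78°F change is an interval, so only the factor 5/9 applies: -78 × 5/9 = -43.3333°C.
Final Celsius temperature: 101.0000 - 43.3333 = 57.6667°C.
In Fahrenheit: 57.6667 × 1.8 + 32 = 135.8°F.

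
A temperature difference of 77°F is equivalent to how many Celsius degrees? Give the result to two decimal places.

An interval of 1°F corresponds to 5/9°C.
77 × 5/9 = 42.78.

42.78°C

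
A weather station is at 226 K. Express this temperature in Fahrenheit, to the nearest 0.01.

In Celsius: 226 - 273.15 = -47.1500°C.
In Fahrenheit: -47.1500 × 1.8 + 32 = -52.87°F.

-52.87°F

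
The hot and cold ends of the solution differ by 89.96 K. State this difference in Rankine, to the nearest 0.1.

For a temperature interval the offset drops out; only the factor 1.8 applies.
89.96 × 1.8 = 161.9.

161.9°R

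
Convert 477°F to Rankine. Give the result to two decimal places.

936.67°R

In Celsius: (477 - 32) × 5/9 = 247.2222°C.
In Rankine: 247.2222 × 1.8 + 491.67 = 936.67°R.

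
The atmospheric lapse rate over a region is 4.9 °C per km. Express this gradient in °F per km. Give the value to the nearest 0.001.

The quantity depends on a temperature interval, so only the ratio of degree sizes applies; the offset between the scales is irrelevant.
A change of 1°C is a change of 1.8°F, so 4.9 × 1.8 = 8.820.

8.820 °F/km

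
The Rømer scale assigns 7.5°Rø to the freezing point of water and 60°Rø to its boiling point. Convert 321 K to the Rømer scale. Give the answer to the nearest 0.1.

32.6°Rø

First in Celsius: 321 - 273.15 = 47.8500°C.
Linearly onto the Rømer scale: 7.5 + (47.8500 / 100) × (60 - 7.5) = 32.6°Rø.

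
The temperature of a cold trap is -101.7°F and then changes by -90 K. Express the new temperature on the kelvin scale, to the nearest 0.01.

108.87 K

Initial temperature in Celsius: (-101.7 - 32) × 5/9 = -74.2778°C.
The 90 K change is an interval; Kelvin and Celsius degrees are the same size, so ΔC = -90°C.
Final Celsius temperature: -74.2778 - 90.0000 = -164.2778°C.
In kelvin: -164.2778 + 273.15 = 108.87 K.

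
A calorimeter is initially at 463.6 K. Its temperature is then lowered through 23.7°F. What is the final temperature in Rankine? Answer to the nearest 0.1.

810.8°R

Initial temperature in Celsius: 463.6 - 273.15 = 190.4500°C.
The 23.7°F change is an interval, so only the factor 5/9 applies: -23.7 × 5/9 = -13.1667°C.
Final Celsius temperature: 190.4500 - 13.1667 = 177.2833°C.
In Rankine: 177.2833 × 1.8 + 491.67 = 810.8°R.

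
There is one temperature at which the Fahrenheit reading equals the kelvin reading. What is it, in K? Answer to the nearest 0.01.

Let K be the kelvin reading. The Fahrenheit reading is F = 1.8·K - 459.67.
Set F = K: 1.8·K - 459.67 = K.
(0.8)·K = 459.67  ⇒  K = 574.59.

574.59 K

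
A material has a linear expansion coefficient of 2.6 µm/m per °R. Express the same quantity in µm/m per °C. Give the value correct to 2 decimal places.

The quantity depends on a temperature interval, so only the ratio of degree sizes applies; the offset between the scales is irrelevant.
A change of 1°C is a change of 1.8°R, so per °C the value is 2.6 × 1.8 = 4.68.

4.68 µm/m per °C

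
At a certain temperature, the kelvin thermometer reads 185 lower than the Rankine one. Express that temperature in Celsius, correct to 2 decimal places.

-41.90°C

Let x be the Rankine reading; then the kelvin reading is 5/9·x.
(5/9·x) - x = -185  ⇒  (-4/9)·x = -185  ⇒  x = 416.2500°R.
In Celsius: (416.25 - 491.67) × 5/9 = -41.90°C.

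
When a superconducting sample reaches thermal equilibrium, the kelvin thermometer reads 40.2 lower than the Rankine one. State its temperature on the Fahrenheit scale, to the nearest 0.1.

Let x be the Rankine reading; then the kelvin reading is 5/9·x.
(5/9·x) - x = -40.2  ⇒  (-4/9)·x = -40.2  ⇒  x = 90.4500°R.
In Celsius: (90.45 - 491.67) × 5/9 = -222.9000°C.
In Fahrenheit: -222.9000 × 1.8 + 32 = -369.2°F.

-369.2°F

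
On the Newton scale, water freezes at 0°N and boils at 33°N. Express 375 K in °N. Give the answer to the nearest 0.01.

First in Celsius: 375 - 273.15 = 101.8500°C.
Linearly onto the Newton scale: 0 + (101.8500 / 100) × (33 - 0) = 33.61°N.

33.61°N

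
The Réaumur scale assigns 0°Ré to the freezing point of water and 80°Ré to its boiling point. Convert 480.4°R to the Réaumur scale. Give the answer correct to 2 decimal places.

First in Celsius: (480.4 - 491.67) × 5/9 = -6.2611°C.
Linearly onto the Réaumur scale: 0 + (-6.2611 / 100) × (80 - 0) = -5.01°Ré.

-5.01°Ré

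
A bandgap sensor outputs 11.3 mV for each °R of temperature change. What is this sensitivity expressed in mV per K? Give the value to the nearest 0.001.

The quantity depends on a temperature interval, so only the ratio of degree sizes applies; the offset between the scales is irrelevant.
A change of 1 K is a change of 1.8°R, so per K the value is 11.3 × 1.8 = 20.340.

20.340 mV per K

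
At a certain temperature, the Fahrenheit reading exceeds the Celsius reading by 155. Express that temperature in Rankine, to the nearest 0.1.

768.4°R

Let x be the Celsius reading; then the Fahrenheit reading is 1.8·x + 32.
(1.8·x + 32) - x = 155  ⇒  (0.8)·x = 123  ⇒  x = 153.7500°C.
In Rankine: 153.7500 × 1.8 + 491.67 = 768.4°R.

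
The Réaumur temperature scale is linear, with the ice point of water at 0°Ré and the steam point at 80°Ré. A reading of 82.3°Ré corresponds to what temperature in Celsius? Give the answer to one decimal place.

102.9°C

Linear interpolation between the fixed points: C = (82.3 - 0) × 100 / (80 - 0) = 102.8750°C.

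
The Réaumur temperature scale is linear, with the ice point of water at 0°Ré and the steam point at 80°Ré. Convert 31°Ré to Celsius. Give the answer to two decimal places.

Linear interpolation between the fixed points: C = (31 - 0) × 100 / (80 - 0) = 38.7500°C.

38.75°C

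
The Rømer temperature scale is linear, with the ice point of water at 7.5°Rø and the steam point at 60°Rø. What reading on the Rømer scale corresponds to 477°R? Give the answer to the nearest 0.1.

3.2°Rø

First in Celsius: (477 - 491.67) × 5/9 = -8.1500°C.
Linearly onto the Rømer scale: 7.5 + (-8.1500 / 100) × (60 - 7.5) = 3.2°Rø.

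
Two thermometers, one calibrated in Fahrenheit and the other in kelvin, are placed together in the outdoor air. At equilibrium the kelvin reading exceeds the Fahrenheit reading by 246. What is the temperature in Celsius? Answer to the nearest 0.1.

Let x be the Fahrenheit reading; then the kelvin reading is 5/9·x + 255.372.
(5/9·x + 255.372) - x = 246  ⇒  (-4/9)·x = -9.37222  ⇒  x = 21.0875°F.
In Celsius: (21.0875 - 32) × 5/9 = -6.1°C.

-6.1°C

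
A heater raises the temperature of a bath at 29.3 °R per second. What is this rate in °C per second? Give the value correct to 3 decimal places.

16.278 °C/second

Since only a temperature interval is involved, the additive offset between the scales drops out.
A change of 1°R is a change of 5/9°C, so 29.3 × 5/9 = 16.278.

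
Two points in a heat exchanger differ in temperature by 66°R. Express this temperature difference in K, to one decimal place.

For a temperature interval the offset drops out; only the factor 5/9 applies.
66 × 5/9 = 36.7.

36.7 K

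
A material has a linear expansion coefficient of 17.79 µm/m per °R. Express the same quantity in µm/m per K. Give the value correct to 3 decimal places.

32.022 µm/m per K

The quantity depends on a temperature interval, so only the ratio of degree sizes applies; the offset between the scales is irrelevant.
A change of 1 K is a change of 1.8°R, so per K the value is 17.79 × 1.8 = 32.022.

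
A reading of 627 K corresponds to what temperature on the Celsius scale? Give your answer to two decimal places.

In Celsius: 627 - 273.15 = 353.8500°C.

353.85°C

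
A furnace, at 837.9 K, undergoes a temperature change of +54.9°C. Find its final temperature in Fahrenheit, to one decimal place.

1147.4°F

Initial temperature in Celsius: 837.9 - 273.15 = 564.7500°C.
Final Celsius temperature: 564.7500 + 54.9000 = 619.6500°C.
In Fahrenheit: 619.6500 × 1.8 + 32 = 1147.4°F.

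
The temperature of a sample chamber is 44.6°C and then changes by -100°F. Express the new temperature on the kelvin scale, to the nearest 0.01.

262.19 K

The 100°F change is an interval, so only the factor 5/9 applies: -100 × 5/9 = -55.5556°C.
Final Celsius temperature: 44.6000 - 55.5556 = -10.9556°C.
In kelvin: -10.9556 + 273.15 = 262.19 K.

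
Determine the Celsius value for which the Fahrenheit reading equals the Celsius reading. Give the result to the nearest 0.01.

-40.00°C

Let C be the Celsius reading. The Fahrenheit reading is F = 1.8·C + 32.
Set F = C: 1.8·C + 32 = C.
(0.8)·C = -32  ⇒  C = -40.00.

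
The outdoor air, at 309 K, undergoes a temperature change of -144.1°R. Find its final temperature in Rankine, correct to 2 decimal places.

412.10°R

Initial temperature in Celsius: 309 - 273.15 = 35.8500°C.
The 144.1°R change is an interval, so only the factor 5/9 applies: -144.1 × 5/9 = -80.0556°C.
Final Celsius temperature: 35.8500 - 80.0556 = -44.2056°C.
In Rankine: -44.2056 × 1.8 + 491.67 = 412.10°R.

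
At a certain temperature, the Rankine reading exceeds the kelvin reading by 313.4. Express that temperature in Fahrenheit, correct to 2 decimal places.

245.48°F

Let x be the kelvin reading; then the Rankine reading is 1.8·x.
(1.8·x) - x = 313.4  ⇒  (0.8)·x = 313.4  ⇒  x = 391.7500 K.
In Celsius: 391.75 - 273.15 = 118.6000°C.
In Fahrenheit: 118.6000 × 1.8 + 32 = 245.48°F.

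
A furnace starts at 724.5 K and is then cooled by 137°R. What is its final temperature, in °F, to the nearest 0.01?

Initial temperature in Celsius: 724.5 - 273.15 = 451.3500°C.
The 137°R change is an interval, so only the factor 5/9 applies: -137 × 5/9 = -76.1111°C.
Final Celsius temperature: 451.3500 - 76.1111 = 375.2389°C.
In Fahrenheit: 375.2389 × 1.8 + 32 = 707.43°F.

707.43°F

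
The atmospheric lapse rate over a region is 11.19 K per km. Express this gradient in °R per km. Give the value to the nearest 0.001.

20.142 °R/km

Since only a temperature interval is involved, the additive offset between the scales drops out.
A change of 1 K is a change of 1.8°R, so 11.19 × 1.8 = 20.142.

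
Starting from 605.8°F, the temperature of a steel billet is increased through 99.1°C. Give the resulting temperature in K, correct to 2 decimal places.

691.03 K

Initial temperature in Celsius: (605.8 - 32) × 5/9 = 318.7778°C.
Final Celsius temperature: 318.7778 + 99.1000 = 417.8778°C.
In kelvin: 417.8778 + 273.15 = 691.03 K.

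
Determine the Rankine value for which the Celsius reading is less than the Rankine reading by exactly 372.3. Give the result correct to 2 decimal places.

Let R be the Rankine reading. The Celsius reading is C = 5/9·R - 273.15.
Require C - R = -372.3: (-4/9)·R - 273.15 = -372.3.
R = (-372.3 + 273.15) / (-4/9) = 223.09.

223.09°R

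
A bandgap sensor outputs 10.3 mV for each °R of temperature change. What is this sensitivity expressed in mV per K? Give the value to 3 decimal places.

Since only a temperature interval is involved, the additive offset between the scales drops out.
A change of 1 K is a change of 1.8°R, so per K the value is 10.3 × 1.8 = 18.540.

18.540 mV per K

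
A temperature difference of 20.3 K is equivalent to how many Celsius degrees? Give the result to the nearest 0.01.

20.30°C

Kelvin and Celsius degrees are the same size, so the interval is unchanged: 20.30.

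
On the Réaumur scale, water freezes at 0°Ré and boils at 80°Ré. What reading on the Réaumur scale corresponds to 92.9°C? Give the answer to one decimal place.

Linearly onto the Réaumur scale: 0 + (92.9000 / 100) × (80 - 0) = 74.3°Ré.

74.3°Ré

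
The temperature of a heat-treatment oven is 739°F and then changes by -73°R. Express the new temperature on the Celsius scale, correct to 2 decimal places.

Initial temperature in Celsius: (739 - 32) × 5/9 = 392.7778°C.
The 73°R change is an interval, so only the factor 5/9 applies: -73 × 5/9 = -40.5556°C.
Final Celsius temperature: 392.7778 - 40.5556 = 352.2222°C.

352.22°C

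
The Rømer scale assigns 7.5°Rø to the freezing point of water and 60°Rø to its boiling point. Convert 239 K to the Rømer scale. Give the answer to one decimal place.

-10.4°Rø

First in Celsius: 239 - 273.15 = -34.1500°C.
Linearly onto the Rømer scale: 7.5 + (-34.1500 / 100) × (60 - 7.5) = -10.4°Rø.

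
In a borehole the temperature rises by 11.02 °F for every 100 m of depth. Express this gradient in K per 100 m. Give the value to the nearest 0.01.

The quantity depends on a temperature interval, so only the ratio of degree sizes applies; the offset between the scales is irrelevant.
A change of 1°F is a change of 5/9 K, so 11.02 × 5/9 = 6.12.

6.12 K/100 m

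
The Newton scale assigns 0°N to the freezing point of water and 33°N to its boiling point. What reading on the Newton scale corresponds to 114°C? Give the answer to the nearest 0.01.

37.62°N

Linearly onto the Newton scale: 0 + (114.0000 / 100) × (33 - 0) = 37.62°N.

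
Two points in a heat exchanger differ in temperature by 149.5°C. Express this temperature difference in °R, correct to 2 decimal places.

269.10°R

For a temperature interval the offset drops out; only the factor 1.8 applies.
149.5 × 1.8 = 269.10.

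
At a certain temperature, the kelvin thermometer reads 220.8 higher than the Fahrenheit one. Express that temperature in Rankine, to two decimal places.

Let x be the Fahrenheit reading; then the kelvin reading is 5/9·x + 255.372.
(5/9·x + 255.372) - x = 220.8  ⇒  (-4/9)·x = -34.5722  ⇒  x = 77.7875°F.
In Celsius: (77.7875 - 32) × 5/9 = 25.4375°C.
In Rankine: 25.4375 × 1.8 + 491.67 = 537.46°R.

537.46°R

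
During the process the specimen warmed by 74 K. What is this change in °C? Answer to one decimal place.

74.0°C

Kelvin and Celsius degrees are the same size, so the interval is unchanged: 74.0.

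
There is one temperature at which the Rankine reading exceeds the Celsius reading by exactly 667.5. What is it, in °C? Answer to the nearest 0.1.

219.8°C

Let C be the Celsius reading. The Rankine reading is R = 1.8·C + 491.67.
Require R - C = 667.5: (0.8)·C + 491.67 = 667.5.
C = (667.5 - 491.67) / (0.8) = 219.8.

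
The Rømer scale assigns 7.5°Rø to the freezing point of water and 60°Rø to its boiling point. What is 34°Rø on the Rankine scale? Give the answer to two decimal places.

582.53°R

Linear interpolation between the fixed points: C = (34 - 7.5) × 100 / (60 - 7.5) = 50.4762°C.
Then 50.4762 × 1.8 + 491.67 = 582.53°R.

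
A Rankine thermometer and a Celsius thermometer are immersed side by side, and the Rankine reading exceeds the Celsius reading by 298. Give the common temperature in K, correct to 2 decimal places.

31.06 K

Let x be the Rankine reading; then the Celsius reading is 5/9·x - 273.15.
(5/9·x - 273.15) - x = -298  ⇒  (-4/9)·x = -24.85  ⇒  x = 55.9125°R.
In Celsius: (55.9125 - 491.67) × 5/9 = -242.0875°C.
In kelvin: -242.0875 + 273.15 = 31.06 K.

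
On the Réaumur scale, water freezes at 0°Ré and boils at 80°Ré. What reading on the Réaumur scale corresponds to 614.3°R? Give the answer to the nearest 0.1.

First in Celsius: (614.3 - 491.67) × 5/9 = 68.1278°C.
Linearly onto the Réaumur scale: 0 + (68.1278 / 100) × (80 - 0) = 54.5°Ré.

54.5°Ré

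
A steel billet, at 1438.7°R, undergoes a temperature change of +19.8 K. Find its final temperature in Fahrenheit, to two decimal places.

1014.67°F

Initial temperature in Celsius: (1438.7 - 491.67) × 5/9 = 526.1278°C.
The 19.8 K change is an interval; Kelvin and Celsius degrees are the same size, so ΔC = +19.8°C.
Final Celsius temperature: 526.1278 + 19.8000 = 545.9278°C.
In Fahrenheit: 545.9278 × 1.8 + 32 = 1014.67°F.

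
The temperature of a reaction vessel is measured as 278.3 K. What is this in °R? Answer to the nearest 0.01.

500.94°R

In Celsius: 278.3 - 273.15 = 5.1500°C.
In Rankine: 5.1500 × 1.8 + 491.67 = 500.94°R.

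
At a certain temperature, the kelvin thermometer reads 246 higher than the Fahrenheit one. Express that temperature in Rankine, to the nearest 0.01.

Let x be the Fahrenheit reading; then the kelvin reading is 5/9·x + 255.372.
(5/9·x + 255.372) - x = 246  ⇒  (-4/9)·x = -9.37222  ⇒  x = 21.0875°F.
In Celsius: (21.0875 - 32) × 5/9 = -6.0625°C.
In Rankine: -6.0625 × 1.8 + 491.67 = 480.76°R.

480.76°R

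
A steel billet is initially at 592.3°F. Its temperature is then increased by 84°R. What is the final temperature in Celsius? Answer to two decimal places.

357.94°C

Initial temperature in Celsius: (592.3 - 32) × 5/9 = 311.2778°C.
The 84°R change is an interval, so only the factor 5/9 applies: +84 × 5/9 = +46.6667°C.
Final Celsius temperature: 311.2778 + 46.6667 = 357.9444°C.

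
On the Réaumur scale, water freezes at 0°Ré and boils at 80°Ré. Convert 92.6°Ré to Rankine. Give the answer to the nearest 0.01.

700.02°R

Linear interpolation between the fixed points: C = (92.6 - 0) × 100 / (80 - 0) = 115.7500°C.
Then 115.7500 × 1.8 + 491.67 = 700.02°R.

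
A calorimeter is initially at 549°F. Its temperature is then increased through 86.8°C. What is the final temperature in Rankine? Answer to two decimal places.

1164.91°R

Initial temperature in Celsius: (549 - 32) × 5/9 = 287.2222°C.
Final Celsius temperature: 287.2222 + 86.8000 = 374.0222°C.
In Rankine: 374.0222 × 1.8 + 491.67 = 1164.91°R.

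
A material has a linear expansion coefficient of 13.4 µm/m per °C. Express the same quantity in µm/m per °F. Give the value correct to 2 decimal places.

The quantity depends on a temperature interval, so only the ratio of degree sizes applies; the offset between the scales is irrelevant.
A change of 1°F is a change of 5/9°C, so per °F the value is 13.4 × 5/9 = 7.44.

7.44 µm/m per °F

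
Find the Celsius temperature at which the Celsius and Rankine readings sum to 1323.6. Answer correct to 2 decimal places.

297.12°C

Let C be the Celsius reading. The Rankine reading is R = 1.8·C + 491.67.
Require C + R = 1323.6: (2.8)·C + 491.67 = 1323.6.
C = (1323.6 - 491.67) / (2.8) = 297.12.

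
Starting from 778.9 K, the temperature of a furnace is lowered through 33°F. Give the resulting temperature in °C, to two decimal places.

487.42°C

Initial temperature in Celsius: 778.9 - 273.15 = 505.7500°C.
The 33°F change is an interval, so only the factor 5/9 applies: -33 × 5/9 = -18.3333°C.
Final Celsius temperature: 505.7500 - 18.3333 = 487.4167°C.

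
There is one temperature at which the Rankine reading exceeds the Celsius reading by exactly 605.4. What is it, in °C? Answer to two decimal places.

Let C be the Celsius reading. The Rankine reading is R = 1.8·C + 491.67.
Require R - C = 605.4: (0.8)·C + 491.67 = 605.4.
C = (605.4 - 491.67) / (0.8) = 142.16.

142.16°C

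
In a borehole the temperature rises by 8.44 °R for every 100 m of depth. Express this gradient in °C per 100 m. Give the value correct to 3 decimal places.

The quantity depends on a temperature interval, so only the ratio of degree sizes applies; the offset between the scales is irrelevant.
A change of 1°R is a change of 5/9°C, so 8.44 × 5/9 = 4.689.

4.689 °C/100 m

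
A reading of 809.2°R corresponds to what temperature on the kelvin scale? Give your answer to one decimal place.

449.6 K

In Celsius: (809.2 - 491.67) × 5/9 = 176.4056°C.
In kelvin: 176.4056 + 273.15 = 449.6 K.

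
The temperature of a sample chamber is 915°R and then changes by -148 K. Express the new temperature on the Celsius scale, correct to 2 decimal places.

Initial temperature in Celsius: (915 - 491.67) × 5/9 = 235.1833°C.
The 148 K change is an interval; Kelvin and Celsius degrees are the same size, so ΔC = -148°C.
Final Celsius temperature: 235.1833 - 148.0000 = 87.1833°C.

87.18°C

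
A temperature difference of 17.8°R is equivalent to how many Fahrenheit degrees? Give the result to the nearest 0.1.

Rankine and Fahrenheit degrees are the same size, so the interval is unchanged: 17.8.

17.8°F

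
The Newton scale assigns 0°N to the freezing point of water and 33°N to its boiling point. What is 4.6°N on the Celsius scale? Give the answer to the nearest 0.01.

Linear interpolation between the fixed points: C = (4.6 - 0) × 100 / (33 - 0) = 13.9394°C.

13.94°C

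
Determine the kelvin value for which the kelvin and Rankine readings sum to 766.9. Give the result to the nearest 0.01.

Let K be the kelvin reading. The Rankine reading is R = 1.8·K.
Require K + R = 766.9: (2.8)·K = 766.9.
K = (766.9) / (2.8) = 273.89.

273.89 K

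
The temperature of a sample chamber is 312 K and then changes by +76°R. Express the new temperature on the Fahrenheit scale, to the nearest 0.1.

177.9°F

Initial temperature in Celsius: 312 - 273.15 = 38.8500°C.
The 76°R change is an interval, so only the factor 5/9 applies: +76 × 5/9 = +42.2222°C.
Final Celsius temperature: 38.8500 + 42.2222 = 81.0722°C.
In Fahrenheit: 81.0722 × 1.8 + 32 = 177.9°F.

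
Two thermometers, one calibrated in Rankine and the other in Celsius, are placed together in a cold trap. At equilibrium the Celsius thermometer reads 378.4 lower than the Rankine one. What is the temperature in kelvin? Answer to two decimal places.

Let x be the Rankine reading; then the Celsius reading is 5/9·x - 273.15.
(5/9·x - 273.15) - x = -378.4  ⇒  (-4/9)·x = -105.25  ⇒  x = 236.8125°R.
In Celsius: (236.8125 - 491.67) × 5/9 = -141.5875°C.
In kelvin: -141.5875 + 273.15 = 131.56 K.

131.56 K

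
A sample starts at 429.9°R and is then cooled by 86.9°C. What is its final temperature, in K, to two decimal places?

151.93 K

Initial temperature in Celsius: (429.9 - 491.67) × 5/9 = -34.3167°C.
Final Celsius temperature: -34.3167 - 86.9000 = -121.2167°C.
In kelvin: -121.2167 + 273.15 = 151.93 K.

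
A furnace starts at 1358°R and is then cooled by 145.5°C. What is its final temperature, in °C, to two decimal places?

335.79°C

Initial temperature in Celsius: (1358 - 491.67) × 5/9 = 481.2944°C.
Final Celsius temperature: 481.2944 - 145.5000 = 335.7944°C.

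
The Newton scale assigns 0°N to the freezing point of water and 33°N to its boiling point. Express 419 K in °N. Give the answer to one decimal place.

First in Celsius: 419 - 273.15 = 145.8500°C.
Linearly onto the Newton scale: 0 + (145.8500 / 100) × (33 - 0) = 48.1°N.

48.1°N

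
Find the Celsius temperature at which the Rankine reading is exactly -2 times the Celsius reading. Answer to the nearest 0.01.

Let C be the Celsius reading. The Rankine reading is R = 1.8·C + 491.67.
Require R = -2·C: 1.8·C + 491.67 = -2·C.
(3.8)·C = -491.67  ⇒  C = -129.39.

-129.39°C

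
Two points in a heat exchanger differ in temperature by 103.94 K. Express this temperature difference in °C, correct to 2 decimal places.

103.94°C

Kelvin and Celsius degrees are the same size, so the interval is unchanged: 103.94.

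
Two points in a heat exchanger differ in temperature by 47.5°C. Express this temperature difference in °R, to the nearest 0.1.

85.5°R

Only the scale ratio 1.8 matters for a change in temperature.
47.5 × 1.8 = 85.5.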